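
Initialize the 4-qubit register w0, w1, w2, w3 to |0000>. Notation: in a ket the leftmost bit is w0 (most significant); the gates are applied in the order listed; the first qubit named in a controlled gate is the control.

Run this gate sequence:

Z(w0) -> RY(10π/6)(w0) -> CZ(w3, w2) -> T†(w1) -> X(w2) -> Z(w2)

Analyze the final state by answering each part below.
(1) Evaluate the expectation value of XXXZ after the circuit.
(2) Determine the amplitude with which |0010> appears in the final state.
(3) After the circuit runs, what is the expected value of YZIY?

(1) In the final state, XXXZ has expectation 0.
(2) The amplitude on |0010> is sqrt(3)/2.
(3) The observable YZIY averages to 0.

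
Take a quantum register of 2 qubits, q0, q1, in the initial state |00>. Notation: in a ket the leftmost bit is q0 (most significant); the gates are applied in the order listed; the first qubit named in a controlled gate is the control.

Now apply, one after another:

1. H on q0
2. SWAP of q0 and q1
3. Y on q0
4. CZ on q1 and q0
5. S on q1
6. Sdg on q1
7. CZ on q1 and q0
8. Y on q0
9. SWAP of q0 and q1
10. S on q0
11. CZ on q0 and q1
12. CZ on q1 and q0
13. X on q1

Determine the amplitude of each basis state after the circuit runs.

The final amplitudes are 0 on |00>, sqrt(2)/2 on |01>, 0 on |10>, sqrt(2)*I/2 on |11>.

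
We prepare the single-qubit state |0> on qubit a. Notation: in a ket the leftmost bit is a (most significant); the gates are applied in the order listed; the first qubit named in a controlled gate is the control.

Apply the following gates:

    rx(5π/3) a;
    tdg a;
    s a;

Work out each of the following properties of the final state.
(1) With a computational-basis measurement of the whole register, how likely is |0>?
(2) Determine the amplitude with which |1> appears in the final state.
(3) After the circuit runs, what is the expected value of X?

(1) A full measurement returns |0> with probability 3/4.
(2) The final state's coefficient on |1> equals -exp(3*I*pi/4)/2.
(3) The expectation value of X is -sqrt(6)/4.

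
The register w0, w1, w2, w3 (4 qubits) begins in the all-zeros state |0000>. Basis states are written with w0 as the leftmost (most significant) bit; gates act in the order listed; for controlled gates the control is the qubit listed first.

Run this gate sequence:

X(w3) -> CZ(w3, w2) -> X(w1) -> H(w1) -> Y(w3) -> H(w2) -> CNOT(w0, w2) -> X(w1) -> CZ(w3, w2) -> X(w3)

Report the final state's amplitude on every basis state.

The resulting statevector has amplitude I/2 on |0001>, I/2 on |0011>, -I/2 on |0101>, -I/2 on |0111>, and 0 on every other basis state.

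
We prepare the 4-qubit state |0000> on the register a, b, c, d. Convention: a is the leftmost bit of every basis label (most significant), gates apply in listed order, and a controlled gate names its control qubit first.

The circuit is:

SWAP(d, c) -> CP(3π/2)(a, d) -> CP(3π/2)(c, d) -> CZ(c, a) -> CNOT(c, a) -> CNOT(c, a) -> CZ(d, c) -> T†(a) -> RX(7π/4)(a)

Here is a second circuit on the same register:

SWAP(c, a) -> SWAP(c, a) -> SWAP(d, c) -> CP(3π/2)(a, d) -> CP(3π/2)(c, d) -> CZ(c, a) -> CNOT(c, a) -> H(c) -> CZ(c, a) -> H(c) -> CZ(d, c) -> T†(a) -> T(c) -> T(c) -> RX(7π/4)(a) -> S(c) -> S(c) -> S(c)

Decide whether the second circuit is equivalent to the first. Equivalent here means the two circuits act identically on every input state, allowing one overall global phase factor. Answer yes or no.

No: there is an input state on which the two circuits produce genuinely different outputs (not merely differing by a phase).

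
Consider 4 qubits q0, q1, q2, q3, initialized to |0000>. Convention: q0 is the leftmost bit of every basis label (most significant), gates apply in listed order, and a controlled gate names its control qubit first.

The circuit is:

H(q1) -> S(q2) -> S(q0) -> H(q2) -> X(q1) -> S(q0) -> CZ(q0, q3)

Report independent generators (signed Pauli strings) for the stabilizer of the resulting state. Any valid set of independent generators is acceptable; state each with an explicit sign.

The stabilizer group can be generated by +IXII, +IIXI, +ZIII, +IIIZ, among other valid generating sets.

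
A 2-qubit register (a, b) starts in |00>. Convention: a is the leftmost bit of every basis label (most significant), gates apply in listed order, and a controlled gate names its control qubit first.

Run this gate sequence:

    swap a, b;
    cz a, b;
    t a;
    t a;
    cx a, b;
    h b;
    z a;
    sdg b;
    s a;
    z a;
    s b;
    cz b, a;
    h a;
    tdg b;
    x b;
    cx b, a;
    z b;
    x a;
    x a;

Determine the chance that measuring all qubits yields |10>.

The probability of measuring |10> is 1/4. Key observation: gates 18-19 undo each other exactly, leaving only the rest of the circuit to track.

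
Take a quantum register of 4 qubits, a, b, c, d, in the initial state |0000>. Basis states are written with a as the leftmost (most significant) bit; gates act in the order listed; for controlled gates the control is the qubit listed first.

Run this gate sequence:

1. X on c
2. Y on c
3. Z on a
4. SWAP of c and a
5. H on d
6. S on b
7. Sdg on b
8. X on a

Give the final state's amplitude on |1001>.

The final state's coefficient on |1001> equals -sqrt(2)*I/2. Key observation: steps 6-7 multiply out to the identity, so the circuit reduces to the remaining gates.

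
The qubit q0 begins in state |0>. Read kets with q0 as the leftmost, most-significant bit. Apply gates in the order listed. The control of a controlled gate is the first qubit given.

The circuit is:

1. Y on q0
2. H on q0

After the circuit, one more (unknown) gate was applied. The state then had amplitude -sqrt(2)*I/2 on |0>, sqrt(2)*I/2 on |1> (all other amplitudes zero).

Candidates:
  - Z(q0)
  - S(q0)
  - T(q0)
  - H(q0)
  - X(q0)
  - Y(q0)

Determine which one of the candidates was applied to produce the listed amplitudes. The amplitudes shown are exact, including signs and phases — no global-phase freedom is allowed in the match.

The applied gate was X(q0).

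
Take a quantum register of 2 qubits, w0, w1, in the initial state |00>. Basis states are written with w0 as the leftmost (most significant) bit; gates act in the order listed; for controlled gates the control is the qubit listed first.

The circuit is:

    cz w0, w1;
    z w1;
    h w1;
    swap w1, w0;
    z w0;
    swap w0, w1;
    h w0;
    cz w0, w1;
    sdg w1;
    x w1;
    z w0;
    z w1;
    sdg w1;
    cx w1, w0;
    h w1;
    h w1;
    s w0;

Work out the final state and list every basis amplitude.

The final amplitudes are I/2 on |00>, -I/2 on |01>, -1/2 on |10>, -1/2 on |11>.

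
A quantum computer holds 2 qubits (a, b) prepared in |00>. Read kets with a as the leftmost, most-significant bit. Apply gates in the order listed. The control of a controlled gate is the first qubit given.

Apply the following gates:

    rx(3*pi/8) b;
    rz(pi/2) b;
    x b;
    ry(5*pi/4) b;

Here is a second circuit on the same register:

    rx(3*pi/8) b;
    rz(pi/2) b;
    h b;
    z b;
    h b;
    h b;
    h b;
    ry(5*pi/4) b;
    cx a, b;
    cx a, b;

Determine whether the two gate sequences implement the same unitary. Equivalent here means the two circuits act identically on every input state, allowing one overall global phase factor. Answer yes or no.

Yes: on every input state the two circuits agree up to one overall phase factor.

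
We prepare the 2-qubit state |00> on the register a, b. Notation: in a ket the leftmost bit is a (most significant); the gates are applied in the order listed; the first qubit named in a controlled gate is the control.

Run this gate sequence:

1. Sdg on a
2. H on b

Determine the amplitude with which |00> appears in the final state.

The final state's coefficient on |00> equals sqrt(2)/2.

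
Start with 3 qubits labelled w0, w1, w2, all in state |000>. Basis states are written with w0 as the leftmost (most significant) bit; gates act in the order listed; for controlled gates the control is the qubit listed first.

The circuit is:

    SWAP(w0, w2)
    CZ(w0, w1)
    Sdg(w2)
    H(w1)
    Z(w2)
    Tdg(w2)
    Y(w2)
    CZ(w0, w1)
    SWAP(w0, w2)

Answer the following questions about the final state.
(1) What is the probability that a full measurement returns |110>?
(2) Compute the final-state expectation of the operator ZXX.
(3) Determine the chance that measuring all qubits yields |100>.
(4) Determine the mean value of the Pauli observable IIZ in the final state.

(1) Outcome |110> occurs with probability 1/2.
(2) The observable ZXX averages to 0.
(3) A full measurement returns |100> with probability 1/2.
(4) The observable IIZ averages to 1.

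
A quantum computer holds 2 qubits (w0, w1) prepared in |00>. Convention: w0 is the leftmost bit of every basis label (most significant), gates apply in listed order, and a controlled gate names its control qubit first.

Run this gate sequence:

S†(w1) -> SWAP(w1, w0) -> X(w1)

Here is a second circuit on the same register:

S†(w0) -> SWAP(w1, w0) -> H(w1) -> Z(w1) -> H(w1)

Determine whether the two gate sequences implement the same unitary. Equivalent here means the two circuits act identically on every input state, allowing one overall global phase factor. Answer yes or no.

No: there is an input state on which the two circuits produce genuinely different outputs (not merely differing by a phase).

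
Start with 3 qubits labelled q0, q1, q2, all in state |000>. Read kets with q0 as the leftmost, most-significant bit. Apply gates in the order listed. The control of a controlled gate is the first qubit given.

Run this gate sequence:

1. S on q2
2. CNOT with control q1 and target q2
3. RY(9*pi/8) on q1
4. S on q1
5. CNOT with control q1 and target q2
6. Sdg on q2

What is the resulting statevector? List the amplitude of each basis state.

The final amplitudes are -sin(pi/16) on |000>, sin(7*pi/16) on |011>, and 0 on every other basis state.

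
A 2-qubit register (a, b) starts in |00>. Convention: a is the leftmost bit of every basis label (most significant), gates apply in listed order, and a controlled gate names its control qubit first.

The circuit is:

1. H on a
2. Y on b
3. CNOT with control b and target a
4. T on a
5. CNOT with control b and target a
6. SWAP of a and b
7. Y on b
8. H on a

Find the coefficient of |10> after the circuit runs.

The amplitude on |10> is -1/2.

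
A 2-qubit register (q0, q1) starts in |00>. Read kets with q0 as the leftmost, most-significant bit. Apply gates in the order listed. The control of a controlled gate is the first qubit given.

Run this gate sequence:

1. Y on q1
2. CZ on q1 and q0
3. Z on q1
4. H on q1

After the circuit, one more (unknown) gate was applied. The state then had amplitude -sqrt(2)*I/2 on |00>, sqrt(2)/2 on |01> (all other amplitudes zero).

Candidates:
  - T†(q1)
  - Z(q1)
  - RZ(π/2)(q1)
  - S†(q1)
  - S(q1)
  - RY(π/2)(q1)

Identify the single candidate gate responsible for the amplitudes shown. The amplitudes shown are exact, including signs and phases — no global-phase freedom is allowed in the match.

It was S†(q1) that produced the state shown.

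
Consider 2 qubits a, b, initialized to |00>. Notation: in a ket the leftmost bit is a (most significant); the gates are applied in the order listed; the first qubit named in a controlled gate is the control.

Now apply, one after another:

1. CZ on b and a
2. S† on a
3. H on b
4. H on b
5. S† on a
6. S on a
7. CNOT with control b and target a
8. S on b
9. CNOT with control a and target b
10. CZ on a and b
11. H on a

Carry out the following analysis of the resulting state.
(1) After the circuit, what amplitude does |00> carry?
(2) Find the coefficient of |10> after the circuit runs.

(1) The final state's coefficient on |00> equals sqrt(2)/2.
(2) |10> carries amplitude sqrt(2)/2 in the final state.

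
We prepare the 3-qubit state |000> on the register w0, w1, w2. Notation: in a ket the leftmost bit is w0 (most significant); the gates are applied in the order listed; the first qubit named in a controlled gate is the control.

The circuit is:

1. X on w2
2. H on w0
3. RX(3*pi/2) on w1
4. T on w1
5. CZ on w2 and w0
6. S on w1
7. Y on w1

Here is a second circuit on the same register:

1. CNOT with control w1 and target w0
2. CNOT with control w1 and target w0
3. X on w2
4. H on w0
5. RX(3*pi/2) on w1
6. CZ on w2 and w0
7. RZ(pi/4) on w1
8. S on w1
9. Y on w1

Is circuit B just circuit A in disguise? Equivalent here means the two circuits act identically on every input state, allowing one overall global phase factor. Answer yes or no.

Yes: on every input state the two circuits agree up to one overall phase factor.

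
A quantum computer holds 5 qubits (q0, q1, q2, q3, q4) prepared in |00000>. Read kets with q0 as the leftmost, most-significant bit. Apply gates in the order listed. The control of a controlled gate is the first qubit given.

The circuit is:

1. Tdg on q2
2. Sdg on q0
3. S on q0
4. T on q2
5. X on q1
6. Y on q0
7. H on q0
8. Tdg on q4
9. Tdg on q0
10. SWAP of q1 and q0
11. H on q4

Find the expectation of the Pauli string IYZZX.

The expectation value of IYZZX is sqrt(2)/2. Key observation: gates 1-4 undo each other exactly, leaving only the rest of the circuit to track.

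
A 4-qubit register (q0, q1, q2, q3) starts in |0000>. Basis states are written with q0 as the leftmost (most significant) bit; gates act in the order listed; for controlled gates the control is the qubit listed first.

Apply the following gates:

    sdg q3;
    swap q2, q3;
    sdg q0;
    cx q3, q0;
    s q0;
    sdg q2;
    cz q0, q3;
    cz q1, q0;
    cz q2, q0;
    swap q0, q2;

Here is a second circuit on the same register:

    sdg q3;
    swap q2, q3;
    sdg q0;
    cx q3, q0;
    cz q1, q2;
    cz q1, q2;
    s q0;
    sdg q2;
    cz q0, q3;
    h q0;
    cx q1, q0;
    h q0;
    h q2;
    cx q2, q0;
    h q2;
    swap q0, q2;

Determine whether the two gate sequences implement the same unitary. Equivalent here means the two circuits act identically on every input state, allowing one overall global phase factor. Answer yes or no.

No: there is an input state on which the two circuits produce genuinely different outputs (not merely differing by a phase).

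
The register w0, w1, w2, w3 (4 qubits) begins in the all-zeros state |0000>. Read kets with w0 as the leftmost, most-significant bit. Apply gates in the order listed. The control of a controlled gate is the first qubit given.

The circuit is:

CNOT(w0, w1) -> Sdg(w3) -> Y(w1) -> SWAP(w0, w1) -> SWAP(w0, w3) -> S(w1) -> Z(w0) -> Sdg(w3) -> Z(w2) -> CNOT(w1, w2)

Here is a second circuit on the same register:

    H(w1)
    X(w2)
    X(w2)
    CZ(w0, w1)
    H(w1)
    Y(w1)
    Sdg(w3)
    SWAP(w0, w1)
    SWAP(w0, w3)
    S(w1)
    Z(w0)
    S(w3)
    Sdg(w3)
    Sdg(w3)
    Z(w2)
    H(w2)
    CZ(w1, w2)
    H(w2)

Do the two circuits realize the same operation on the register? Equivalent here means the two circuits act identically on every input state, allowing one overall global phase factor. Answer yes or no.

Yes, they are equivalent — the unitaries differ by at most a global phase.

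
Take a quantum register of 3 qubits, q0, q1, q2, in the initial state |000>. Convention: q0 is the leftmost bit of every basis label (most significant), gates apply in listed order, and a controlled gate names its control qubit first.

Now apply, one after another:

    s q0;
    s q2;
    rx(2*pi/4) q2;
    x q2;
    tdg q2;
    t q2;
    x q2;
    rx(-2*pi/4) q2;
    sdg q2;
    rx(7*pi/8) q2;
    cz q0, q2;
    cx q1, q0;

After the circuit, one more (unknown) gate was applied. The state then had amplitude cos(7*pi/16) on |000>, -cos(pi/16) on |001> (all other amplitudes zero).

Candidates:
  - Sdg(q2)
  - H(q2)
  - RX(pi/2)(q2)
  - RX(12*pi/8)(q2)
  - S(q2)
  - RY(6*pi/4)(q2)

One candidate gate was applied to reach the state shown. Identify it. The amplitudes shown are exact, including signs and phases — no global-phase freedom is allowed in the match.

The applied gate was Sdg(q2). Key observation: steps 2-9 multiply out to the identity, so the circuit reduces to the remaining gates.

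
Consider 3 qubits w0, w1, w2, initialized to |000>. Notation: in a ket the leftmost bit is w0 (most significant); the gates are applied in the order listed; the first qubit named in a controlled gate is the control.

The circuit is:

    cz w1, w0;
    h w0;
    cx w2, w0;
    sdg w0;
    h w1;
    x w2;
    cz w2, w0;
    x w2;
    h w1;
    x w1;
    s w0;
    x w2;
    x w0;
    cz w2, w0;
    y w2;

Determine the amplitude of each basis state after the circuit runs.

The final amplitudes are sqrt(2)*I/2 on |010>, sqrt(2)*I/2 on |110>, and 0 on every other basis state.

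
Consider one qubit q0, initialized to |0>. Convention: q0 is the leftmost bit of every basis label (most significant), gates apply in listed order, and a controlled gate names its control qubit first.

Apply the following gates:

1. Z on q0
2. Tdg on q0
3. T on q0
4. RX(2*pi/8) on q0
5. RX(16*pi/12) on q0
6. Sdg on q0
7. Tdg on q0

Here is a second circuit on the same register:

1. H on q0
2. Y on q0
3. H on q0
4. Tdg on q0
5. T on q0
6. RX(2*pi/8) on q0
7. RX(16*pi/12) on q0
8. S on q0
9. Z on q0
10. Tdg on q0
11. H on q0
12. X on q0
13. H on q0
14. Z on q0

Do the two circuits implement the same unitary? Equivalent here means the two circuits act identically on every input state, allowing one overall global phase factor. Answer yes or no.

No — the two circuits implement different unitaries, even allowing a global phase.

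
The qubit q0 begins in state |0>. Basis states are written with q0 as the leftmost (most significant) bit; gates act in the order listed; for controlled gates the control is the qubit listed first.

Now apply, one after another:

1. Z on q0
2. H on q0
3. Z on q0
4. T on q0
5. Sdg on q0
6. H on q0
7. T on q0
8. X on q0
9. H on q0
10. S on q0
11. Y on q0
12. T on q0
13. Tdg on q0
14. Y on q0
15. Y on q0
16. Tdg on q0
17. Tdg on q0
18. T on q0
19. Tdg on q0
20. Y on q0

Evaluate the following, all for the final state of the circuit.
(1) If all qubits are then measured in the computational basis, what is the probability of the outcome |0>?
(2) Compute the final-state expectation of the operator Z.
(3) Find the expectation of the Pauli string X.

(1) Outcome |0> occurs with probability 3/4.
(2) In the final state, Z has expectation 1/2.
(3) In the final state, X has expectation -sqrt(2)/2.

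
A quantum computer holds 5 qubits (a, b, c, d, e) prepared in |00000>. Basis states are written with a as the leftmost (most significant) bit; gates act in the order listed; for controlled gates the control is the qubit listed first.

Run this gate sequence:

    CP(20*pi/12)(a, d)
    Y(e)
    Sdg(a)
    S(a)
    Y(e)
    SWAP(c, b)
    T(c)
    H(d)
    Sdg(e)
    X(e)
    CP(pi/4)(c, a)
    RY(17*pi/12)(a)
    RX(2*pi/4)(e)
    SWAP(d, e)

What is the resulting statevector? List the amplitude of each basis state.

The final amplitudes are -I*sqrt(2 - sqrt(2))/8 + I*sqrt(3*sqrt(2) + 6)/8 on |00000>, -I*sqrt(2 - sqrt(2))/8 + I*sqrt(3*sqrt(2) + 6)/8 on |00001>, -sqrt(3*sqrt(2) + 6)/8 + sqrt(2 - sqrt(2))/8 on |00010>, -sqrt(3*sqrt(2) + 6)/8 + sqrt(2 - sqrt(2))/8 on |00011>, -I*sqrt(sqrt(2) + 2)/8 - I*sqrt(6 - 3*sqrt(2))/8 on |10000>, -I*sqrt(sqrt(2) + 2)/8 - I*sqrt(6 - 3*sqrt(2))/8 on |10001>, sqrt(6 - 3*sqrt(2))/8 + sqrt(sqrt(2) + 2)/8 on |10010>, sqrt(6 - 3*sqrt(2))/8 + sqrt(sqrt(2) + 2)/8 on |10011>, and 0 on every other basis state. Key observation: steps 2-5 multiply out to the identity, so the circuit reduces to the remaining gates.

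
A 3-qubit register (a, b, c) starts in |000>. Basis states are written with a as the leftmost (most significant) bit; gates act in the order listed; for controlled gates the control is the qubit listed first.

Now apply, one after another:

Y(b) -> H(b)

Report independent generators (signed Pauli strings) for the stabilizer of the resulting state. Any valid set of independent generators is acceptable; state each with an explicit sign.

The final state is stabilized by the group generated by -IXI, +ZII, +IIZ; other independent generating sets are equally valid.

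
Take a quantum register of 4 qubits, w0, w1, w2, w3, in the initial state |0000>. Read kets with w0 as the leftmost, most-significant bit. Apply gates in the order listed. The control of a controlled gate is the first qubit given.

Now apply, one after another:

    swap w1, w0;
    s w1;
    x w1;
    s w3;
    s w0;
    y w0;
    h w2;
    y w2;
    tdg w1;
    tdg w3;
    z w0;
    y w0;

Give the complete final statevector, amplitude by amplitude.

The resulting statevector has amplitude sqrt(2)*exp(I*pi/4)/2 on |0100>, -sqrt(2)*exp(I*pi/4)/2 on |0110>, and 0 on every other basis state.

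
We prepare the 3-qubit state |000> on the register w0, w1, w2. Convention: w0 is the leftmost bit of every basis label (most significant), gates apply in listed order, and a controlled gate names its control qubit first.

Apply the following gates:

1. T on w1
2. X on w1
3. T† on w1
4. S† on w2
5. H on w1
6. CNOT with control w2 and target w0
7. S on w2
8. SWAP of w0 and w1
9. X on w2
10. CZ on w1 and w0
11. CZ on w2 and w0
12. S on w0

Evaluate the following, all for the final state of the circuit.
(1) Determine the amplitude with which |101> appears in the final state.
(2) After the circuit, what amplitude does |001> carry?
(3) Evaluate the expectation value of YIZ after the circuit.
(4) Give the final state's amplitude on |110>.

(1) The amplitude on |101> is sqrt(2)*exp(I*pi/4)/2.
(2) |001> carries amplitude -sqrt(2)*exp(3*I*pi/4)/2 in the final state.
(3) In the final state, YIZ has expectation -1.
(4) The final state's coefficient on |110> equals 0.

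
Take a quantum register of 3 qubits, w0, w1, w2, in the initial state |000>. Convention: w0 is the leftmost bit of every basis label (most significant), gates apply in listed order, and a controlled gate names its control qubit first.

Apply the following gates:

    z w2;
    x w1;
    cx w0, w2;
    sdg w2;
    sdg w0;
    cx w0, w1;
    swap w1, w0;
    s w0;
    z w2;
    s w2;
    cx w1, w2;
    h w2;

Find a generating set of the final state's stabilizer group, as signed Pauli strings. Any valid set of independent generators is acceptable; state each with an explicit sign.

One valid set of independent stabilizer generators is +IIX, -ZII, +IZI (any independent generating set of the same group is equally correct).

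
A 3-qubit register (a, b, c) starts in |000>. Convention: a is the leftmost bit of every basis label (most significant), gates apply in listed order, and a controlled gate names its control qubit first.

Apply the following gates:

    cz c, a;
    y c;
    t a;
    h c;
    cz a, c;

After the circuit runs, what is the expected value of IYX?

The expectation value of IYX is 0.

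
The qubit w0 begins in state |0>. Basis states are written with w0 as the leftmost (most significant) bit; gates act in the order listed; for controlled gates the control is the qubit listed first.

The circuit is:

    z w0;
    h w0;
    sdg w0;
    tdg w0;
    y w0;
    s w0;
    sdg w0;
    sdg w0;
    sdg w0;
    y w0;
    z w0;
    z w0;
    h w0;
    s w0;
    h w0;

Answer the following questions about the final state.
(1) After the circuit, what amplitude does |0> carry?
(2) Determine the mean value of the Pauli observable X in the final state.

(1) The amplitude on |0> is sqrt(2)*(-1 - I - exp(I*pi/4) + exp(3*I*pi/4))/4.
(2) In the final state, X has expectation sqrt(2)/2.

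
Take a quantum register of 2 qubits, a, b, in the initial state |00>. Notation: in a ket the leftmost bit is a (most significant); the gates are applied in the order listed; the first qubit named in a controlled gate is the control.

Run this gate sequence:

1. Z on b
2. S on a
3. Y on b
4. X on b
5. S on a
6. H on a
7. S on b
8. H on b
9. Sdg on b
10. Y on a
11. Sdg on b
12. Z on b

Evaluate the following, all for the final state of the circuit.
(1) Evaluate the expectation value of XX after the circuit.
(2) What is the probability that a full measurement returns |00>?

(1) The expectation value of XX is -1.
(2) A full measurement returns |00> with probability 1/4.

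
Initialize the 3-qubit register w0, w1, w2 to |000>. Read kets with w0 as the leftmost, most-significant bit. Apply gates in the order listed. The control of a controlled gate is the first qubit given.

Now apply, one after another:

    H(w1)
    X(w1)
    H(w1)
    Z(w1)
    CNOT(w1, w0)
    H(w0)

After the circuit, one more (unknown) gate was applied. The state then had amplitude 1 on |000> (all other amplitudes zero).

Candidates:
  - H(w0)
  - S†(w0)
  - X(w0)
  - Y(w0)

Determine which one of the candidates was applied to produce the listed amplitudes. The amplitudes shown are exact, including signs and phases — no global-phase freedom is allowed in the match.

The unique candidate consistent with the amplitudes is H(w0). Key observation: gates 1-4 undo each other exactly, leaving only the rest of the circuit to track.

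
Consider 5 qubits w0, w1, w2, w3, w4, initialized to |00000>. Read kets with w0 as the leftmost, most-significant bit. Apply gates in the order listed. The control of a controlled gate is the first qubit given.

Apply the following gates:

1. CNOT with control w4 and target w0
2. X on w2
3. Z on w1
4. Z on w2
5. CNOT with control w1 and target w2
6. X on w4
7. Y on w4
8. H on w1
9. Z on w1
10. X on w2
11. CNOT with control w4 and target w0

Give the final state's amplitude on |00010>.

The final state's coefficient on |00010> equals 0.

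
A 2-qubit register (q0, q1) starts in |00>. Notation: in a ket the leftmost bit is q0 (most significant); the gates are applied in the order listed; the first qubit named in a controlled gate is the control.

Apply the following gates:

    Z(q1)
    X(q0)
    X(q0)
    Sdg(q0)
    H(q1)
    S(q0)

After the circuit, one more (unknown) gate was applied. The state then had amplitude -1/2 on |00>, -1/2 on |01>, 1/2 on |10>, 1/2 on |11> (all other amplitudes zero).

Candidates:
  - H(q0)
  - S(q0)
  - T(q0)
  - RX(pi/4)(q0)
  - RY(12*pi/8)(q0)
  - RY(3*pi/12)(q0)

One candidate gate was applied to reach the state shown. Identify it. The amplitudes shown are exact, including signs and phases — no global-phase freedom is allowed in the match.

It was RY(12*pi/8)(q0) that produced the state shown. Key observation: the block from step 2 through step 3 cancels to the identity and can be dropped.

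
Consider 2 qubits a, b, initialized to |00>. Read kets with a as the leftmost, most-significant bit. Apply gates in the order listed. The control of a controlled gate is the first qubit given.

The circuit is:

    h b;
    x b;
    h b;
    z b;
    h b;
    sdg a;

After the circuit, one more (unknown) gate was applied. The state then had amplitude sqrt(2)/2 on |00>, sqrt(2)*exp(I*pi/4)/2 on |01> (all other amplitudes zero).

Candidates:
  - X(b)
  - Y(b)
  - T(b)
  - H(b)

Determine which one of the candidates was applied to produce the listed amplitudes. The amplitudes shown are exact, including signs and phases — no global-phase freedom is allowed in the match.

The applied gate was T(b). Key observation: the block from step 1 through step 4 cancels to the identity and can be dropped.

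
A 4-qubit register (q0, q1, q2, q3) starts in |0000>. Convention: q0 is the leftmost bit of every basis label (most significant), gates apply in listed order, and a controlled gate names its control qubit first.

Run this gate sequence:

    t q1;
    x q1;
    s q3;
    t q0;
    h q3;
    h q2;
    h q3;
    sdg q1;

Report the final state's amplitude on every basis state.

The resulting statevector has amplitude -sqrt(2)*I/2 on |0100>, -sqrt(2)*I/2 on |0110>, and 0 on every other basis state.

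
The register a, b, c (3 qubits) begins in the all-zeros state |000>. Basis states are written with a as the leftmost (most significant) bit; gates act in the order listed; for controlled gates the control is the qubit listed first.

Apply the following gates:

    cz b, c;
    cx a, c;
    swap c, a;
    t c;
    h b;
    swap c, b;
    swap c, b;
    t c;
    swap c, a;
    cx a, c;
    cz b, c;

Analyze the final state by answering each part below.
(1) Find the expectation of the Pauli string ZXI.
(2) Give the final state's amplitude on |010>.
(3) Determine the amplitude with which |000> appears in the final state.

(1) In the final state, ZXI has expectation 1.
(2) The final state's coefficient on |010> equals sqrt(2)/2.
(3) |000> carries amplitude sqrt(2)/2 in the final state.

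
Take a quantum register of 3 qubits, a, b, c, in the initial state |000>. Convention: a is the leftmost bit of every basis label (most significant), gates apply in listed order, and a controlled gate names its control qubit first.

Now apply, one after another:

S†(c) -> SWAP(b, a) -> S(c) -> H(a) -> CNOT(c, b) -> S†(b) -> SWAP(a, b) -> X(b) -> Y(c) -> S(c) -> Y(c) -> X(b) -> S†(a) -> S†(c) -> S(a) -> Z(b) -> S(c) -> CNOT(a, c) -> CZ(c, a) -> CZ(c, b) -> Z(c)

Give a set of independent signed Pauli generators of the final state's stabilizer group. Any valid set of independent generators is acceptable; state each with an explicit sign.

The stabilizer group can be generated by -IXI, +ZII, +IIZ, among other valid generating sets.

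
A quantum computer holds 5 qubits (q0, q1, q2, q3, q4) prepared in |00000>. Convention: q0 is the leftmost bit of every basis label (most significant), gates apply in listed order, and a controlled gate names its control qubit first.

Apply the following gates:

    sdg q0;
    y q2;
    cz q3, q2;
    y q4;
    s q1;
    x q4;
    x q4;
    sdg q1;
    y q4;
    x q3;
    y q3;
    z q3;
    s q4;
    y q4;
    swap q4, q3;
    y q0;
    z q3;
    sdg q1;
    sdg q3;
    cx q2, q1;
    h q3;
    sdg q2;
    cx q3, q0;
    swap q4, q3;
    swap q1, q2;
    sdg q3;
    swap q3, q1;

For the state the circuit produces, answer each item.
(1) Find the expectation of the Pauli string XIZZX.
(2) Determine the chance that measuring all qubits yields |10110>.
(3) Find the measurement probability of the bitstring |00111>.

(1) The observable XIZZX averages to -1. Key observation: gates 4-9 undo each other exactly, leaving only the rest of the circuit to track.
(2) The probability of measuring |10110> is 1/2.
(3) Outcome |00111> occurs with probability 1/2.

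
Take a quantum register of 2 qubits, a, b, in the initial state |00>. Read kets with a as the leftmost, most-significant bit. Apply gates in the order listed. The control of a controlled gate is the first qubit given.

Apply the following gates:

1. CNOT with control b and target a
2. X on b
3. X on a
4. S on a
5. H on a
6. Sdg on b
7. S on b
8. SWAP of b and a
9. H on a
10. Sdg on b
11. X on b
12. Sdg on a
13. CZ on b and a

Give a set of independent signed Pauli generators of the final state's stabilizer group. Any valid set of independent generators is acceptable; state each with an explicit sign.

The stabilizer group can be generated by +YZ, -ZY, among other valid generating sets.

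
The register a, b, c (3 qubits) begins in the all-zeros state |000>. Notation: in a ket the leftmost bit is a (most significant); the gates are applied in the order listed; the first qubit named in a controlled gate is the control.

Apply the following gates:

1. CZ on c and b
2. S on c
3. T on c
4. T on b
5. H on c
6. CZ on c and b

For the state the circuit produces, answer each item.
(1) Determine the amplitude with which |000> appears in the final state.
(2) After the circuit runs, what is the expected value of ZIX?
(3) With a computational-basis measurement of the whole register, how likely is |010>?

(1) The amplitude on |000> is sqrt(2)/2.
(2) The observable ZIX averages to 1.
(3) A full measurement returns |010> with probability 0.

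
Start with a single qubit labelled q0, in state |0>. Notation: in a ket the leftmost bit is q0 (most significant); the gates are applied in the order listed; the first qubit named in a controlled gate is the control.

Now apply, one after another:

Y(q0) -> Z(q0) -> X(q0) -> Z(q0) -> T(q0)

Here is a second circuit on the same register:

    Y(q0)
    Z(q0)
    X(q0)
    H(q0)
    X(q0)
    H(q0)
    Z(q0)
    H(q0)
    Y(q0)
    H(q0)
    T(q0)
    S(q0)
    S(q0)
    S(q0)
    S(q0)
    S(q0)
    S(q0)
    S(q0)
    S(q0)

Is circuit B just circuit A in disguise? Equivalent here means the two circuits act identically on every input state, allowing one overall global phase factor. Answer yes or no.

No: there is an input state on which the two circuits produce genuinely different outputs (not merely differing by a phase).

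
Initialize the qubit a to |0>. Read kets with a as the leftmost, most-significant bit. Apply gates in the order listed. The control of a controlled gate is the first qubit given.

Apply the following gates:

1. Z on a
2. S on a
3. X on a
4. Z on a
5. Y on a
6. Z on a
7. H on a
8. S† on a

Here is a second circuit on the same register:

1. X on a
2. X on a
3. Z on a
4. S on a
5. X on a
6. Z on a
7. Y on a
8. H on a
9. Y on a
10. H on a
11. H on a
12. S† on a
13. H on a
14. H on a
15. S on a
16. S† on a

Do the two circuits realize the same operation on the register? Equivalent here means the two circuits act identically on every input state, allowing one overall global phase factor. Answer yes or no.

No — the two circuits implement different unitaries, even allowing a global phase.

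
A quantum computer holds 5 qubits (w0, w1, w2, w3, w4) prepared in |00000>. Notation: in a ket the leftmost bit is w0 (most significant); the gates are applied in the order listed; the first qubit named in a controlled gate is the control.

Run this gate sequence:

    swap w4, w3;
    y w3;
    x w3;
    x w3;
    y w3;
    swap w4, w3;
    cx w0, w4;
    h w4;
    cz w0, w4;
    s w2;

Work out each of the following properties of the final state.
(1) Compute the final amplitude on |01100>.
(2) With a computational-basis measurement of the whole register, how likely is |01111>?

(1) The amplitude on |01100> is 0. Key observation: gates 1-6 undo each other exactly, leaving only the rest of the circuit to track.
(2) The probability of measuring |01111> is 0.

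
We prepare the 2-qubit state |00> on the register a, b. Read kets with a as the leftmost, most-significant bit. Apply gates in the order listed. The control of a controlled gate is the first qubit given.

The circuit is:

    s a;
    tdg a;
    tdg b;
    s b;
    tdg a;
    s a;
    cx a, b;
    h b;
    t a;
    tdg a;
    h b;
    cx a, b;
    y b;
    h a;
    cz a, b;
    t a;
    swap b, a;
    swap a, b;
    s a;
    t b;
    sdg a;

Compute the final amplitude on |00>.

|00> carries amplitude 0 in the final state.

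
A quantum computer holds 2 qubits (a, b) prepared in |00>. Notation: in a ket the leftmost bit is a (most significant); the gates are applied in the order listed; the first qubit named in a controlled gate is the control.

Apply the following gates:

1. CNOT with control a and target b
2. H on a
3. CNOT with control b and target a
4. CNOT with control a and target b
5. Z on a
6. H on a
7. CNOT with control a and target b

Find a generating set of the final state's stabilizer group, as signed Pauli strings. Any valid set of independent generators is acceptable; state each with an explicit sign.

The final state is stabilized by the group generated by +XZ, -ZX; other independent generating sets are equally valid.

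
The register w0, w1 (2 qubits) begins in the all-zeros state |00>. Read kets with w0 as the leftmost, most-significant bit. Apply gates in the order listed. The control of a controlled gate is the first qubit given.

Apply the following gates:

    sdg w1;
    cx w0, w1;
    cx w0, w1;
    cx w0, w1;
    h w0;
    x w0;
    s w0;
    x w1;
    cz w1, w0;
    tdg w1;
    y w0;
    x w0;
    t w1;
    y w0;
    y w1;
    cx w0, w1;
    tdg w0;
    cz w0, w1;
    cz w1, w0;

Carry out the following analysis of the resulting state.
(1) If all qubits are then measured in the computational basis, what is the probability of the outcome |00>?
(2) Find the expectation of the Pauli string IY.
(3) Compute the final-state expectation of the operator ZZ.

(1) Outcome |00> occurs with probability 1/2.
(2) In the final state, IY has expectation 0.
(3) The observable ZZ averages to 1.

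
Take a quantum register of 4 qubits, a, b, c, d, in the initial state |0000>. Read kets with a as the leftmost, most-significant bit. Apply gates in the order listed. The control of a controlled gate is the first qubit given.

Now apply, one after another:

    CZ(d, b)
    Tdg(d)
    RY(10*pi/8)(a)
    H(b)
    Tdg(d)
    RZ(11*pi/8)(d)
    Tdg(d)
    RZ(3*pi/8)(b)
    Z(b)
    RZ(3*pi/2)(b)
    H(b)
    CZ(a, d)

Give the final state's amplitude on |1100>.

The final state's coefficient on |1100> equals (1 + exp(I*pi/8))*sqrt(sqrt(2) + 2)*exp(I*pi/4)/4.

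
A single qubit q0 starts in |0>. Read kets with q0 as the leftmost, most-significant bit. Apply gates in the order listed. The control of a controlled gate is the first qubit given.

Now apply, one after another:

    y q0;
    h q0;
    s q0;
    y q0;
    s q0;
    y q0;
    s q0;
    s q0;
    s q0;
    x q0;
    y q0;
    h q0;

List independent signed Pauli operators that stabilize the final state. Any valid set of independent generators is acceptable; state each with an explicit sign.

The stabilizer group can be generated by +Y, among other valid generating sets.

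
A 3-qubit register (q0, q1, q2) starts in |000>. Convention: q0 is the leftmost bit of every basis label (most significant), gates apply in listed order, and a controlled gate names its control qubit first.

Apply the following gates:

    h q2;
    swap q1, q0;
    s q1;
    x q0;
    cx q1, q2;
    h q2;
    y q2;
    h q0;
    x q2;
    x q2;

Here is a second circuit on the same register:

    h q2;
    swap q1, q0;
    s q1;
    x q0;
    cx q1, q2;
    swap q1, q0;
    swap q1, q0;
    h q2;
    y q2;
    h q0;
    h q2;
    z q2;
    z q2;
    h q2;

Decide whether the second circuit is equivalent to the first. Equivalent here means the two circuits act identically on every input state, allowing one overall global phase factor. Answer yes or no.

Yes, they are equivalent — the unitaries differ by at most a global phase.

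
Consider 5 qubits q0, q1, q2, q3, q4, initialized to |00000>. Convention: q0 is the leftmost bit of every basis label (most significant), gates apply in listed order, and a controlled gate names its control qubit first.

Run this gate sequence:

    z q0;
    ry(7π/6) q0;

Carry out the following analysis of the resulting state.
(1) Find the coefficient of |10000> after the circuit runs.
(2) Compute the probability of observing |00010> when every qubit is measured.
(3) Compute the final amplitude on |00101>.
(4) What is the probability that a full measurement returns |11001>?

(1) The amplitude on |10000> is sqrt(2)/4 + sqrt(6)/4.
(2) Outcome |00010> occurs with probability 0.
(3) The amplitude on |00101> is 0.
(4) The probability of measuring |11001> is 0.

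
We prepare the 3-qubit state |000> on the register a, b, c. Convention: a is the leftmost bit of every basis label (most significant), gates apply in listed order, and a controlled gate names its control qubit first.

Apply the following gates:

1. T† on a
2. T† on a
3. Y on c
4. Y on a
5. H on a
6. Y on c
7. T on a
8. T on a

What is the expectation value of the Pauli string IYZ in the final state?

The expectation value of IYZ is 0.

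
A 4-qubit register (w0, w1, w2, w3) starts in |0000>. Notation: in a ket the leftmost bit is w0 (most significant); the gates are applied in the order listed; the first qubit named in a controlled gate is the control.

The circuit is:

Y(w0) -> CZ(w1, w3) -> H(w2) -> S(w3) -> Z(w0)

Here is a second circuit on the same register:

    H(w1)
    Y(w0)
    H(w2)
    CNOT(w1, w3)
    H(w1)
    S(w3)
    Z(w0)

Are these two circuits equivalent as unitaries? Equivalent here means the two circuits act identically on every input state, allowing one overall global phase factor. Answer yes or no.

No — the two circuits implement different unitaries, even allowing a global phase.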